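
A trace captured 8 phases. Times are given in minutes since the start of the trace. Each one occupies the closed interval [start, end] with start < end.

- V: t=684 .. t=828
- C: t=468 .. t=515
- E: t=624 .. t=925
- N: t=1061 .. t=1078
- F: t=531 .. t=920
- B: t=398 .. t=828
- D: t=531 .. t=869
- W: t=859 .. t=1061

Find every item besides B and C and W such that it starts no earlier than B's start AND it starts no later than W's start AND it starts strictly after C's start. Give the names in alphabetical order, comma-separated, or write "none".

D, E, F, V

Conditions: its start is no earlier than B's start (X.start >= t=398) AND its start is no later than W's start (X.start <= t=859) AND its start is strictly after C's start (X.start > t=468).
D: start t=531 >= t=398? ✓; start t=531 <= t=859? ✓; start t=531 > t=468? ✓ → yes.
E: start t=624 >= t=398? ✓; start t=624 <= t=859? ✓; start t=624 > t=468? ✓ → yes.
F: start t=531 >= t=398? ✓; start t=531 <= t=859? ✓; start t=531 > t=468? ✓ → yes.
N: start t=1061 >= t=398? ✓; start t=1061 <= t=859? ✗; start t=1061 > t=468? ✓ → no.
V: start t=684 >= t=398? ✓; start t=684 <= t=859? ✓; start t=684 > t=468? ✓ → yes.
Result: D, E, F, V.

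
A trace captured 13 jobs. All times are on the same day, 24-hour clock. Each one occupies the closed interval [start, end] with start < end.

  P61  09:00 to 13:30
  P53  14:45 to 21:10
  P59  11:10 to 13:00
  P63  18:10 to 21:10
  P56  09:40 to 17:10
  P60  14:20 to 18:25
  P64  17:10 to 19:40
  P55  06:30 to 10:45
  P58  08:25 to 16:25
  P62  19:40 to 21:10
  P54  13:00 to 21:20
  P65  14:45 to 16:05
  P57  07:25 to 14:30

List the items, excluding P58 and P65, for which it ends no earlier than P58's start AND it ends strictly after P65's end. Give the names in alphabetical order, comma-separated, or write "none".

Conditions: its end is no earlier than P58's start (X.end >= 08:25) AND its end is strictly after P65's end (X.end > 16:05).
P53: end 21:10 >= 08:25? ✓; end 21:10 > 16:05? ✓ → yes.
P54: end 21:20 >= 08:25? ✓; end 21:20 > 16:05? ✓ → yes.
P55: end 10:45 >= 08:25? ✓; end 10:45 > 16:05? ✗ → no.
P56: end 17:10 >= 08:25? ✓; end 17:10 > 16:05? ✓ → yes.
P57: end 14:30 >= 08:25? ✓; end 14:30 > 16:05? ✗ → no.
P59: end 13:00 >= 08:25? ✓; end 13:00 > 16:05? ✗ → no.
P60: end 18:25 >= 08:25? ✓; end 18:25 > 16:05? ✓ → yes.
P61: end 13:30 >= 08:25? ✓; end 13:30 > 16:05? ✗ → no.
P62: end 21:10 >= 08:25? ✓; end 21:10 > 16:05? ✓ → yes.
P63: end 21:10 >= 08:25? ✓; end 21:10 > 16:05? ✓ → yes.
P64: end 19:40 >= 08:25? ✓; end 19:40 > 16:05? ✓ → yes.
Result: P53, P54, P56, P60, P62, P63, P64.

P53, P54, P56, P60, P62, P63, P64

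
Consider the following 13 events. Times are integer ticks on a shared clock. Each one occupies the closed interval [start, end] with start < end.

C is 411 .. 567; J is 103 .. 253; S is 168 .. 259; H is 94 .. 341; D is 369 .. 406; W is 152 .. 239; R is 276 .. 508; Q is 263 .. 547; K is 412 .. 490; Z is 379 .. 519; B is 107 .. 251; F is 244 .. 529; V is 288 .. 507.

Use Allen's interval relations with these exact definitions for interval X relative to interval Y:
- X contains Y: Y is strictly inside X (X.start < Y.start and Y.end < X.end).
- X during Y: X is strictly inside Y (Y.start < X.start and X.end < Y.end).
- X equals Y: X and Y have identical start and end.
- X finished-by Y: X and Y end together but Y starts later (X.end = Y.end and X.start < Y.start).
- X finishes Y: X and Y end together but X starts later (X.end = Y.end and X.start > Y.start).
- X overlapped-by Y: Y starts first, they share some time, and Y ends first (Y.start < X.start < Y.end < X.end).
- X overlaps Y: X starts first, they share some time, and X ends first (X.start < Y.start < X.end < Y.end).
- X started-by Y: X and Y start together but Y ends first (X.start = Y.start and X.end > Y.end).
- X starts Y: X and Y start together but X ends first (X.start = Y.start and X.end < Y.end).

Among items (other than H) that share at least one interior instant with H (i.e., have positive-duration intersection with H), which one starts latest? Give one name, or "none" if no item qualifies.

V

Target H = [94, 341].
B [107, 251] → during → candidate.
C [411, 567] → after → excluded.
D [369, 406] → after → excluded.
F [244, 529] → overlapped-by → candidate.
J [103, 253] → during → candidate.
K [412, 490] → after → excluded.
Q [263, 547] → overlapped-by → candidate.
R [276, 508] → overlapped-by → candidate.
S [168, 259] → during → candidate.
V [288, 507] → overlapped-by → candidate.
W [152, 239] → during → candidate.
Z [379, 519] → after → excluded.
Among candidates, latest start is 288 → V.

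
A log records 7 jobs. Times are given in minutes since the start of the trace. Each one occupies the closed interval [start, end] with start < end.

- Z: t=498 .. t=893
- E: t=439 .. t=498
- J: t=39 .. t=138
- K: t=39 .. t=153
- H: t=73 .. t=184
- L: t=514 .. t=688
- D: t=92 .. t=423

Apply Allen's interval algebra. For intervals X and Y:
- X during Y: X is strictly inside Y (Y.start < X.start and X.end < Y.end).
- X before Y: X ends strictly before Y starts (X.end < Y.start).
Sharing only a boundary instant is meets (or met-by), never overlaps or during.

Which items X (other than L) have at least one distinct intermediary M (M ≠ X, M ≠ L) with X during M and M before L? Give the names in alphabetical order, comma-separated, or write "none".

Target L = [t=514, t=688].
Intermediaries M with M before L: D, E, H, J, K.
Via D — items with X during D: none.
Via E — items with X during E: none.
Via H — items with X during H: none.
Via J — items with X during J: none.
Via K — items with X during K: none.
Union: none.

none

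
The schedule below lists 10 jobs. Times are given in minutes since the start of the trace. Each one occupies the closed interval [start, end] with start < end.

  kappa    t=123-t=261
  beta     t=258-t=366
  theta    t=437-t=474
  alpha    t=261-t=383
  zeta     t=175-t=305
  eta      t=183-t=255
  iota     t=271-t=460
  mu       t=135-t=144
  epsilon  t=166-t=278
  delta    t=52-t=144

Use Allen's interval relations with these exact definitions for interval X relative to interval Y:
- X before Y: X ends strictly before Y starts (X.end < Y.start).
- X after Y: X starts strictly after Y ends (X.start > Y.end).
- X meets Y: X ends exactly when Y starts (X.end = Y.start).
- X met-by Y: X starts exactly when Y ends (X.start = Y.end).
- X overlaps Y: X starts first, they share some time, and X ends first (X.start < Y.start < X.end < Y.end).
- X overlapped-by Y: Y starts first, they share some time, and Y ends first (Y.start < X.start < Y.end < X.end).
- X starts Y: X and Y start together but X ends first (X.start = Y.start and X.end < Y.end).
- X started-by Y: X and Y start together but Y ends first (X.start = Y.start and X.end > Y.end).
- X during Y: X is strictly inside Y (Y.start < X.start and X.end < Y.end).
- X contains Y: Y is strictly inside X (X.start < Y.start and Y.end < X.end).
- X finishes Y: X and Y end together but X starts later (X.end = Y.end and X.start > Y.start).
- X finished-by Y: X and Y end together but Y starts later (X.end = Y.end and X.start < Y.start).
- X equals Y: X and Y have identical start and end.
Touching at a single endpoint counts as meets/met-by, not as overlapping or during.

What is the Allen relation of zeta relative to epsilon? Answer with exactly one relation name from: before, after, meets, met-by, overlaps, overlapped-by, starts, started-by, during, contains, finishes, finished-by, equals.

overlapped-by

zeta = [t=175, t=305]; epsilon = [t=166, t=278].
Compare endpoints: zeta.start > epsilon.start, zeta.start < epsilon.end, zeta.end > epsilon.start, zeta.end > epsilon.end.
That pattern is 'overlapped-by'.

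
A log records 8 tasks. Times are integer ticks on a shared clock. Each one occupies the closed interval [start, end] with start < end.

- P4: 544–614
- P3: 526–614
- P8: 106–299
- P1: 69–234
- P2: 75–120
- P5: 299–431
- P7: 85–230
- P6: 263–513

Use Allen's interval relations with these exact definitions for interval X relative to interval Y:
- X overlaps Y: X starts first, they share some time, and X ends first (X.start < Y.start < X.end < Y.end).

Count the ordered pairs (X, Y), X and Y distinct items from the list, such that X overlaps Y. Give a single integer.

5

Checking all 56 ordered pairs for relation 'overlaps'; matching pairs in alphabetical order:
(P1, P8): P1 overlaps P8 ✓
(P2, P7): P2 overlaps P7 ✓
(P2, P8): P2 overlaps P8 ✓
(P7, P8): P7 overlaps P8 ✓
(P8, P6): P8 overlaps P6 ✓
Count: 5.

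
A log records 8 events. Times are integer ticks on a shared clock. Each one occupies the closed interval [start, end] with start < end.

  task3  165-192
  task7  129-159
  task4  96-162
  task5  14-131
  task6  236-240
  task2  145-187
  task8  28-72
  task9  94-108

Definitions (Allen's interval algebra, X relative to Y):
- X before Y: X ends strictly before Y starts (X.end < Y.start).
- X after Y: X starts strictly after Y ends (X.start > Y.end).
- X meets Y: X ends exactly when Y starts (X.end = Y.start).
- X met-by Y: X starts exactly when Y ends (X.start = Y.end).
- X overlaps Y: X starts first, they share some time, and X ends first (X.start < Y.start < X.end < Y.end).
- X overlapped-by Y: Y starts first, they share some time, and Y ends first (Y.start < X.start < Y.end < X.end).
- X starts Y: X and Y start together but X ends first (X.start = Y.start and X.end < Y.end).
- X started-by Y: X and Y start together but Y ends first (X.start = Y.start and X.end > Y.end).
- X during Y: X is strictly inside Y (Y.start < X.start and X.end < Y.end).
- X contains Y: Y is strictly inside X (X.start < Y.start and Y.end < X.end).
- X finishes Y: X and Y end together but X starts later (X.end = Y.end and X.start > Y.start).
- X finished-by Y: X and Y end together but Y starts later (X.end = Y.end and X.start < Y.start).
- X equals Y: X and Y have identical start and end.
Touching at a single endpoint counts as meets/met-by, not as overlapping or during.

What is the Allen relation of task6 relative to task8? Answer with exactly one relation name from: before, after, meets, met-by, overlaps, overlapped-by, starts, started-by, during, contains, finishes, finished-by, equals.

task6 = [236, 240]; task8 = [28, 72].
Compare endpoints: task6.start > task8.start, task6.start > task8.end, task6.end > task8.start, task6.end > task8.end.
That pattern is 'after'.

after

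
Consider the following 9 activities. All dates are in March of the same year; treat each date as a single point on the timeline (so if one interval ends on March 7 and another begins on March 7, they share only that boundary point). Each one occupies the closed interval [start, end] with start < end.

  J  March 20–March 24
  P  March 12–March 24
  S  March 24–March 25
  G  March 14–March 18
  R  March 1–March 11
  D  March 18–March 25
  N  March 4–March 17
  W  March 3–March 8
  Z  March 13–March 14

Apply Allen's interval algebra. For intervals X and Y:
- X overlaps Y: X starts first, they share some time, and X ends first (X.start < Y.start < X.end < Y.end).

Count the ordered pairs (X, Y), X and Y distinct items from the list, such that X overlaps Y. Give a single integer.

5

Checking all 72 ordered pairs for relation 'overlaps'; matching pairs in alphabetical order:
(N, G): N overlaps G ✓
(N, P): N overlaps P ✓
(P, D): P overlaps D ✓
(R, N): R overlaps N ✓
(W, N): W overlaps N ✓
Count: 5.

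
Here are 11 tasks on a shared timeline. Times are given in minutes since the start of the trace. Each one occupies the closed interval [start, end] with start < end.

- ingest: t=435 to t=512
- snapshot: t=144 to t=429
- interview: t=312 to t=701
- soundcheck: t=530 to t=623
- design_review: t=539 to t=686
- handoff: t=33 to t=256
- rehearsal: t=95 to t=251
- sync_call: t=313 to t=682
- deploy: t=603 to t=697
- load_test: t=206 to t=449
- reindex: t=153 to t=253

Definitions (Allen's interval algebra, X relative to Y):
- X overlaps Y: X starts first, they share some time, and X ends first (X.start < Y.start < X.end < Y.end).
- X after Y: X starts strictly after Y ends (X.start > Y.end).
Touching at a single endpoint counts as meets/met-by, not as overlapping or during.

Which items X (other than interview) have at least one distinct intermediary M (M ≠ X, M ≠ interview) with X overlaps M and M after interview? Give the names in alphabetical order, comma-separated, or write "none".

Target interview = [t=312, t=701].
Intermediaries M with M after interview: none.
Union: none.

none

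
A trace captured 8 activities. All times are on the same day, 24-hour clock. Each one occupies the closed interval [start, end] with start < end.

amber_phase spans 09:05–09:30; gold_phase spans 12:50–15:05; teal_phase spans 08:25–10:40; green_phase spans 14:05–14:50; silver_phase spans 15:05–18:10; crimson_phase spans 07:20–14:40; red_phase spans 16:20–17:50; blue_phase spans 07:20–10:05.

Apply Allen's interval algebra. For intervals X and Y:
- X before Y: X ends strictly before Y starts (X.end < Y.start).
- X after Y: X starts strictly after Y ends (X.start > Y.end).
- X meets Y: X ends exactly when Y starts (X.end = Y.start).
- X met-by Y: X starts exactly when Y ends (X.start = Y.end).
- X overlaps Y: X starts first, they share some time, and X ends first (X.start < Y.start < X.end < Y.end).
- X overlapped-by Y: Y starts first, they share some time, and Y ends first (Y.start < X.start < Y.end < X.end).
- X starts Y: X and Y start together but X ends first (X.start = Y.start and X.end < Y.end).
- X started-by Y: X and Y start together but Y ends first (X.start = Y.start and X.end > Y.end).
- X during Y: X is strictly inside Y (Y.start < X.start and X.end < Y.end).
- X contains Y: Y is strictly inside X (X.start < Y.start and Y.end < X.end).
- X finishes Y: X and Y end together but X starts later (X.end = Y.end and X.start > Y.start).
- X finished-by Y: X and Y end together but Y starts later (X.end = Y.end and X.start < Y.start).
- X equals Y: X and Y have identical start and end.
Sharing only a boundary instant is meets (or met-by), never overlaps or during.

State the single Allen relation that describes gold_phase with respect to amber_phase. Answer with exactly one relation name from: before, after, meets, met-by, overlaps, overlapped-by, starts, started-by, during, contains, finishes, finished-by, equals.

after

gold_phase = [12:50, 15:05]; amber_phase = [09:05, 09:30].
Compare endpoints: gold_phase.start > amber_phase.start, gold_phase.start > amber_phase.end, gold_phase.end > amber_phase.start, gold_phase.end > amber_phase.end.
That pattern is 'after'.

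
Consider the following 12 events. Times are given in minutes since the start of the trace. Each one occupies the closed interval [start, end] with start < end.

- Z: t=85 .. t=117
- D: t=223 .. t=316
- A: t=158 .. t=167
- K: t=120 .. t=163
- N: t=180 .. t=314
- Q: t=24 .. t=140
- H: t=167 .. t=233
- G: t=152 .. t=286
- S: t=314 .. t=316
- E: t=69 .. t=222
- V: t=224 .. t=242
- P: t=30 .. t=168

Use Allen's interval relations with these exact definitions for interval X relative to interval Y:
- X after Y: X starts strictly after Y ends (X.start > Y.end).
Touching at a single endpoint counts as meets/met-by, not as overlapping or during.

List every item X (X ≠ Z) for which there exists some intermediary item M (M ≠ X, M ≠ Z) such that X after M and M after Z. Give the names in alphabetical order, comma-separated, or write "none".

D, H, N, S, V

Target Z = [t=85, t=117].
Intermediaries M with M after Z: A, D, G, H, K, N, S, V.
Via A — items with X after A: D, N, S, V.
Via D — items with X after D: none.
Via G — items with X after G: S.
Via H — items with X after H: S.
Via K — items with X after K: D, H, N, S, V.
Via N — items with X after N: none.
Via S — items with X after S: none.
Via V — items with X after V: S.
Union: D, H, N, S, V.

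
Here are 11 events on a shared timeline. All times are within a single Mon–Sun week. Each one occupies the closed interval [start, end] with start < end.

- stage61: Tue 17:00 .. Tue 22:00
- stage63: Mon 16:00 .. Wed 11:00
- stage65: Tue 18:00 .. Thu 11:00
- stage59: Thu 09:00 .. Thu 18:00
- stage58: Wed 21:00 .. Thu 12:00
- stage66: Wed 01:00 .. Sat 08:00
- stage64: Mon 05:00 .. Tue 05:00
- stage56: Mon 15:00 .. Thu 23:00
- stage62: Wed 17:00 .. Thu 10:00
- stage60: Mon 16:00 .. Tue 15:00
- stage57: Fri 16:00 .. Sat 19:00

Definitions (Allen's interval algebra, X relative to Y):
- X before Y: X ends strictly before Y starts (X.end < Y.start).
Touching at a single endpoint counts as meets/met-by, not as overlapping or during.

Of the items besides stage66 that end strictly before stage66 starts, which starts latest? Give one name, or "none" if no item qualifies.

Target stage66 = [Wed 01:00, Sat 08:00].
stage56 [Mon 15:00, Thu 23:00] → overlaps → excluded.
stage57 [Fri 16:00, Sat 19:00] → overlapped-by → excluded.
stage58 [Wed 21:00, Thu 12:00] → during → excluded.
stage59 [Thu 09:00, Thu 18:00] → during → excluded.
stage60 [Mon 16:00, Tue 15:00] → before → candidate.
stage61 [Tue 17:00, Tue 22:00] → before → candidate.
stage62 [Wed 17:00, Thu 10:00] → during → excluded.
stage63 [Mon 16:00, Wed 11:00] → overlaps → excluded.
stage64 [Mon 05:00, Tue 05:00] → before → candidate.
stage65 [Tue 18:00, Thu 11:00] → overlaps → excluded.
Among candidates, latest start is Tue 17:00 → stage61.

stage61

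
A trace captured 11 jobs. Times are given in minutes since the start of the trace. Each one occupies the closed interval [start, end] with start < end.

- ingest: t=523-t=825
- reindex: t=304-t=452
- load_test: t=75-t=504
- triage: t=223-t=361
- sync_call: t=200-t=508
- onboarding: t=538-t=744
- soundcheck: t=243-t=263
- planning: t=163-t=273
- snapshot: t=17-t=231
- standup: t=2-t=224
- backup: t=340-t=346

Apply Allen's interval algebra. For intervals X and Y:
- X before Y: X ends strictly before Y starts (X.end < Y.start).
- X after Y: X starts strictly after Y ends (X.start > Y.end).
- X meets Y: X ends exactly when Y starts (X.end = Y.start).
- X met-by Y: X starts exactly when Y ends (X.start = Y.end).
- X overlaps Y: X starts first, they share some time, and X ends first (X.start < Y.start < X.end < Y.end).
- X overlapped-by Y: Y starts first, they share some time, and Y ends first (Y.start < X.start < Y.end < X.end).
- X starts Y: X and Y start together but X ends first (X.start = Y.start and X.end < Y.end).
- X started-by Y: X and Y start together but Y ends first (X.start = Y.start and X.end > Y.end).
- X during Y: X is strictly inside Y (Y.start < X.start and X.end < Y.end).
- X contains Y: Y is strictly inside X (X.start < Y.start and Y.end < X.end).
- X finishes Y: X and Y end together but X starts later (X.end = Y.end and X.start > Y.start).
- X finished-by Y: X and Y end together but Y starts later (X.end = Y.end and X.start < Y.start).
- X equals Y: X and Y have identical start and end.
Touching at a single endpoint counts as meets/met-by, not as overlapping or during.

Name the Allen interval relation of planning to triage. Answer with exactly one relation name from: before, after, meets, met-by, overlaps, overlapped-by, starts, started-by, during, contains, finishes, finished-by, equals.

planning = [t=163, t=273]; triage = [t=223, t=361].
Compare endpoints: planning.start < triage.start, planning.start < triage.end, planning.end > triage.start, planning.end < triage.end.
That pattern is 'overlaps'.

overlaps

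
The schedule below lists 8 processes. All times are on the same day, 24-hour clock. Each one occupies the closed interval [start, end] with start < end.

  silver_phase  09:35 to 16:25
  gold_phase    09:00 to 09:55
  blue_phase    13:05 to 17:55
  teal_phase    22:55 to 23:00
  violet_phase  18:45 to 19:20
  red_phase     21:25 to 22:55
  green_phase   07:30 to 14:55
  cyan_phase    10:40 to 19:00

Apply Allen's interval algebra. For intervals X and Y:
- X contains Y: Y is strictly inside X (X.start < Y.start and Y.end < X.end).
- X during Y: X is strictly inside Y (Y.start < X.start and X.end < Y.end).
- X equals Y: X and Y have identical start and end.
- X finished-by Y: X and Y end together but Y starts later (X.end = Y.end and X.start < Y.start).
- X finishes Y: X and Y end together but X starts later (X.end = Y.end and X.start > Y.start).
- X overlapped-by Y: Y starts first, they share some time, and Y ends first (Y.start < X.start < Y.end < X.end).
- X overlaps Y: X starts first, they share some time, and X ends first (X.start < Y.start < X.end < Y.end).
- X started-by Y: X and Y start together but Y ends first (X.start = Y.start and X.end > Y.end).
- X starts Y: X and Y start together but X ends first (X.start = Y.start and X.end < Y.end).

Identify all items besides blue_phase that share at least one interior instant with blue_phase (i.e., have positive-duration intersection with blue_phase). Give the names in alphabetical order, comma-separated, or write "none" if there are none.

Target blue_phase = [13:05, 17:55].
cyan_phase [10:40, 19:00] → contains → yes.
gold_phase [09:00, 09:55] → before → no.
green_phase [07:30, 14:55] → overlaps → yes.
red_phase [21:25, 22:55] → after → no.
silver_phase [09:35, 16:25] → overlaps → yes.
teal_phase [22:55, 23:00] → after → no.
violet_phase [18:45, 19:20] → after → no.
Result: cyan_phase, green_phase, silver_phase.

cyan_phase, green_phase, silver_phase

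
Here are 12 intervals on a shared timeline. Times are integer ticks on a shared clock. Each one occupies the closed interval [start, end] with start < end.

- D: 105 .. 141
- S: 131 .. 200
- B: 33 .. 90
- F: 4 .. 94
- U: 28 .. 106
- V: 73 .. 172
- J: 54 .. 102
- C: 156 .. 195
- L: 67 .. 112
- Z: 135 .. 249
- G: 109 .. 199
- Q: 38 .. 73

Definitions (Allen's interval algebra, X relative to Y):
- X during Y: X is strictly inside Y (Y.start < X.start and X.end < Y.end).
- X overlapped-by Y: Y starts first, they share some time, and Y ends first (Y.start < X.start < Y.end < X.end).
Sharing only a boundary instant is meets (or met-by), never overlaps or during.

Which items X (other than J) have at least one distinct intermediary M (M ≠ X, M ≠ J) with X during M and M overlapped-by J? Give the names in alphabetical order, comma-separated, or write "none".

Target J = [54, 102].
Intermediaries M with M overlapped-by J: L, V.
Via L — items with X during L: none.
Via V — items with X during V: D.
Union: D.

D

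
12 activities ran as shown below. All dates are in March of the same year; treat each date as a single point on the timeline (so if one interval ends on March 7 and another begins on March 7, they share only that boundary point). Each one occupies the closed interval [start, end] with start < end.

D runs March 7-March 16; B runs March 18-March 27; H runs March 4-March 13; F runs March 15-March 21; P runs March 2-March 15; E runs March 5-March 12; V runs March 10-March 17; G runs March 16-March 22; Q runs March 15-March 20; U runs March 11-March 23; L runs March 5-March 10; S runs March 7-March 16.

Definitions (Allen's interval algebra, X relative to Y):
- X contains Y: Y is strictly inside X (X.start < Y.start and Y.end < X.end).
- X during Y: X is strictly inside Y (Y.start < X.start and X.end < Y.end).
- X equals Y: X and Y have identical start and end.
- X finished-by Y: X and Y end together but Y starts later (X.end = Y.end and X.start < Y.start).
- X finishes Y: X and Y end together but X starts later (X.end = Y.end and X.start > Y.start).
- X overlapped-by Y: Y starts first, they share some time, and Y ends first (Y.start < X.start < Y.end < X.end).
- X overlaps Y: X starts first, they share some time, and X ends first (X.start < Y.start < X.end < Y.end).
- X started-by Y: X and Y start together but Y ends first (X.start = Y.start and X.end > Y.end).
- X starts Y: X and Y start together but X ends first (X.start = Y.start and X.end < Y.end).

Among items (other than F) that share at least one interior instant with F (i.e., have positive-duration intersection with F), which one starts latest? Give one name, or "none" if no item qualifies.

Target F = [March 15, March 21].
B [March 18, March 27] → overlapped-by → candidate.
D [March 7, March 16] → overlaps → candidate.
E [March 5, March 12] → before → excluded.
G [March 16, March 22] → overlapped-by → candidate.
H [March 4, March 13] → before → excluded.
L [March 5, March 10] → before → excluded.
P [March 2, March 15] → meets → excluded.
Q [March 15, March 20] → starts → candidate.
S [March 7, March 16] → overlaps → candidate.
U [March 11, March 23] → contains → candidate.
V [March 10, March 17] → overlaps → candidate.
Among candidates, latest start is March 18 → B.

B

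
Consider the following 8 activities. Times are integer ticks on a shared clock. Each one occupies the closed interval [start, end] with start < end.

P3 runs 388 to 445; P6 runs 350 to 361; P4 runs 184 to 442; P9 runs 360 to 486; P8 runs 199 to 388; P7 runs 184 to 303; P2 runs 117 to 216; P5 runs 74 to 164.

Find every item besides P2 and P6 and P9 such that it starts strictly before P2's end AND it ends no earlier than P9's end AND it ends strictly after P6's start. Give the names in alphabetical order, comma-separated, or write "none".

Conditions: its start is strictly before P2's end (X.start < 216) AND its end is no earlier than P9's end (X.end >= 486) AND its end is strictly after P6's start (X.end > 350).
P3: start 388 < 216? ✗; end 445 >= 486? ✗; end 445 > 350? ✓ → no.
P4: start 184 < 216? ✓; end 442 >= 486? ✗; end 442 > 350? ✓ → no.
P5: start 74 < 216? ✓; end 164 >= 486? ✗; end 164 > 350? ✗ → no.
P7: start 184 < 216? ✓; end 303 >= 486? ✗; end 303 > 350? ✗ → no.
P8: start 199 < 216? ✓; end 388 >= 486? ✗; end 388 > 350? ✓ → no.
Result: none.

none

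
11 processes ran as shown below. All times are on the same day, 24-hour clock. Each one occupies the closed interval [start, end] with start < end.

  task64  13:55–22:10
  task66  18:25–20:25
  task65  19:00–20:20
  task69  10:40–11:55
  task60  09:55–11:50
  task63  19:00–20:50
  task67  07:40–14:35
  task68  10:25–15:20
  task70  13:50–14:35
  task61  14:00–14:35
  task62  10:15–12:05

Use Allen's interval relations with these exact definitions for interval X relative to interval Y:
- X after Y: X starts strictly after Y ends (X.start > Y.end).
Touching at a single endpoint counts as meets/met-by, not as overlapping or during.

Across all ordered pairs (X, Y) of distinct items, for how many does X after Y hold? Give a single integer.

30

Checking all 110 ordered pairs for relation 'after'; matching pairs in alphabetical order:
(task61, task60): task61 after task60 ✓
(task61, task62): task61 after task62 ✓
(task61, task69): task61 after task69 ✓
(task63, task60): task63 after task60 ✓
(task63, task61): task63 after task61 ✓
(task63, task62): task63 after task62 ✓
(task63, task67): task63 after task67 ✓
(task63, task68): task63 after task68 ✓
(task63, task69): task63 after task69 ✓
(task63, task70): task63 after task70 ✓
(task64, task60): task64 after task60 ✓
(task64, task62): task64 after task62 ✓
(task64, task69): task64 after task69 ✓
(task65, task60): task65 after task60 ✓
(task65, task61): task65 after task61 ✓
(task65, task62): task65 after task62 ✓
(task65, task67): task65 after task67 ✓
(task65, task68): task65 after task68 ✓
(task65, task69): task65 after task69 ✓
(task65, task70): task65 after task70 ✓
(task66, task60): task66 after task60 ✓
(task66, task61): task66 after task61 ✓
(task66, task62): task66 after task62 ✓
(task66, task67): task66 after task67 ✓
... plus 6 further pairs not listed.
Count: 30.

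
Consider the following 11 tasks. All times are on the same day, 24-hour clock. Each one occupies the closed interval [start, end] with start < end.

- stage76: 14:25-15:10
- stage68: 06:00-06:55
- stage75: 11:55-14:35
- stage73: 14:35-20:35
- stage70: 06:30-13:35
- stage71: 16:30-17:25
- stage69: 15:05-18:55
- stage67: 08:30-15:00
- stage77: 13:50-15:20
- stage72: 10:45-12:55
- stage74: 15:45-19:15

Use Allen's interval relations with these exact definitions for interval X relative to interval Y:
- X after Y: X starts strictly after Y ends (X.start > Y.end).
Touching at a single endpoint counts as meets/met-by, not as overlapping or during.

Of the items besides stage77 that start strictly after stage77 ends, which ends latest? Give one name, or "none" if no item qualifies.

Target stage77 = [13:50, 15:20].
stage67 [08:30, 15:00] → overlaps → excluded.
stage68 [06:00, 06:55] → before → excluded.
stage69 [15:05, 18:55] → overlapped-by → excluded.
stage70 [06:30, 13:35] → before → excluded.
stage71 [16:30, 17:25] → after → candidate.
stage72 [10:45, 12:55] → before → excluded.
stage73 [14:35, 20:35] → overlapped-by → excluded.
stage74 [15:45, 19:15] → after → candidate.
stage75 [11:55, 14:35] → overlaps → excluded.
stage76 [14:25, 15:10] → during → excluded.
Among candidates, latest end is 19:15 → stage74.

stage74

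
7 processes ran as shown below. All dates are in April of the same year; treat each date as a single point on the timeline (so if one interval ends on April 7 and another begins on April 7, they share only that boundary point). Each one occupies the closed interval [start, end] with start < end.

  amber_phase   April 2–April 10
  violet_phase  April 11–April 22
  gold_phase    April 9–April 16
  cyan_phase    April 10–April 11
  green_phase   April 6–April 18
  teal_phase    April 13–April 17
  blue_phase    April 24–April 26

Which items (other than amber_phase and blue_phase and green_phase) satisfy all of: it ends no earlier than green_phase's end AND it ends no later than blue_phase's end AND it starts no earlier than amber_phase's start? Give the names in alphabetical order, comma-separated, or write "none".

Conditions: its end is no earlier than green_phase's end (X.end >= April 18) AND its end is no later than blue_phase's end (X.end <= April 26) AND its start is no earlier than amber_phase's start (X.start >= April 2).
cyan_phase: end April 11 >= April 18? ✗; end April 11 <= April 26? ✓; start April 10 >= April 2? ✓ → no.
gold_phase: end April 16 >= April 18? ✗; end April 16 <= April 26? ✓; start April 9 >= April 2? ✓ → no.
teal_phase: end April 17 >= April 18? ✗; end April 17 <= April 26? ✓; start April 13 >= April 2? ✓ → no.
violet_phase: end April 22 >= April 18? ✓; end April 22 <= April 26? ✓; start April 11 >= April 2? ✓ → yes.
Result: violet_phase.

violet_phase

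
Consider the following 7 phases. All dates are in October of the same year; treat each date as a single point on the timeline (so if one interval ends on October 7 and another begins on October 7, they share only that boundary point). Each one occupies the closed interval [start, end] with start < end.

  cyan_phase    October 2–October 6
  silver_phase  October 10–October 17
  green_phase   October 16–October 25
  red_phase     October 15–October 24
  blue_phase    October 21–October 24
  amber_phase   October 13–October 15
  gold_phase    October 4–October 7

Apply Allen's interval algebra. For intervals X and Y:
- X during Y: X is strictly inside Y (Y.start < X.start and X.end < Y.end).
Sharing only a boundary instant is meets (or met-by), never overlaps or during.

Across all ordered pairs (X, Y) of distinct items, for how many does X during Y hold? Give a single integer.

2

Checking all 42 ordered pairs for relation 'during'; matching pairs in alphabetical order:
(amber_phase, silver_phase): amber_phase during silver_phase ✓
(blue_phase, green_phase): blue_phase during green_phase ✓
Count: 2.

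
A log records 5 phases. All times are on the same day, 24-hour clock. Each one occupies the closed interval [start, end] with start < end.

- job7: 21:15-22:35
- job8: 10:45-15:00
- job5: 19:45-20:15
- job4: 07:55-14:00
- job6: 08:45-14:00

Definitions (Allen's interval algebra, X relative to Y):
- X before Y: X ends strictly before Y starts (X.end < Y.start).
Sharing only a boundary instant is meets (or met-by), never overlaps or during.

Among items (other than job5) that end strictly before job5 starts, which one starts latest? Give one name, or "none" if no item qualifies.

job8

Target job5 = [19:45, 20:15].
job4 [07:55, 14:00] → before → candidate.
job6 [08:45, 14:00] → before → candidate.
job7 [21:15, 22:35] → after → excluded.
job8 [10:45, 15:00] → before → candidate.
Among candidates, latest start is 10:45 → job8.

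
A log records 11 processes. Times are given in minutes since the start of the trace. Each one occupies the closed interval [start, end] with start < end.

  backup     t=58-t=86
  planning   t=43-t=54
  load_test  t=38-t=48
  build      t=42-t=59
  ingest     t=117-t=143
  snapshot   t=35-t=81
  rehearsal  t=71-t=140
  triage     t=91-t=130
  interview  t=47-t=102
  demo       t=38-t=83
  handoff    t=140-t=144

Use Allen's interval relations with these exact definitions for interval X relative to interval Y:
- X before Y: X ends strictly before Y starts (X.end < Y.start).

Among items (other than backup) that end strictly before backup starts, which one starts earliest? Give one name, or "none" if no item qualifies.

Target backup = [t=58, t=86].
build [t=42, t=59] → overlaps → excluded.
demo [t=38, t=83] → overlaps → excluded.
handoff [t=140, t=144] → after → excluded.
ingest [t=117, t=143] → after → excluded.
interview [t=47, t=102] → contains → excluded.
load_test [t=38, t=48] → before → candidate.
planning [t=43, t=54] → before → candidate.
rehearsal [t=71, t=140] → overlapped-by → excluded.
snapshot [t=35, t=81] → overlaps → excluded.
triage [t=91, t=130] → after → excluded.
Among candidates, earliest start is t=38 → load_test.

load_test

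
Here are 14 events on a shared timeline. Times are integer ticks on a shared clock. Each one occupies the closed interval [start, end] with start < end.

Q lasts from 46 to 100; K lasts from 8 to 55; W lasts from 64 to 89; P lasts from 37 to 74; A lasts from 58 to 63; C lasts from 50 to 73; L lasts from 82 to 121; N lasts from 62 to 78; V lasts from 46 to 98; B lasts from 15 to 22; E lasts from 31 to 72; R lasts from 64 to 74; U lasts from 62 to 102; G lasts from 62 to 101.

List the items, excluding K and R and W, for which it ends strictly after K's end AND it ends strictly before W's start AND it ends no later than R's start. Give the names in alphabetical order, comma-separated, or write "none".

Conditions: its end is strictly after K's end (X.end > 55) AND its end is strictly before W's start (X.end < 64) AND its end is no later than R's start (X.end <= 64).
A: end 63 > 55? ✓; end 63 < 64? ✓; end 63 <= 64? ✓ → yes.
B: end 22 > 55? ✗; end 22 < 64? ✓; end 22 <= 64? ✓ → no.
C: end 73 > 55? ✓; end 73 < 64? ✗; end 73 <= 64? ✗ → no.
E: end 72 > 55? ✓; end 72 < 64? ✗; end 72 <= 64? ✗ → no.
G: end 101 > 55? ✓; end 101 < 64? ✗; end 101 <= 64? ✗ → no.
L: end 121 > 55? ✓; end 121 < 64? ✗; end 121 <= 64? ✗ → no.
N: end 78 > 55? ✓; end 78 < 64? ✗; end 78 <= 64? ✗ → no.
P: end 74 > 55? ✓; end 74 < 64? ✗; end 74 <= 64? ✗ → no.
Q: end 100 > 55? ✓; end 100 < 64? ✗; end 100 <= 64? ✗ → no.
U: end 102 > 55? ✓; end 102 < 64? ✗; end 102 <= 64? ✗ → no.
V: end 98 > 55? ✓; end 98 < 64? ✗; end 98 <= 64? ✗ → no.
Result: A.

A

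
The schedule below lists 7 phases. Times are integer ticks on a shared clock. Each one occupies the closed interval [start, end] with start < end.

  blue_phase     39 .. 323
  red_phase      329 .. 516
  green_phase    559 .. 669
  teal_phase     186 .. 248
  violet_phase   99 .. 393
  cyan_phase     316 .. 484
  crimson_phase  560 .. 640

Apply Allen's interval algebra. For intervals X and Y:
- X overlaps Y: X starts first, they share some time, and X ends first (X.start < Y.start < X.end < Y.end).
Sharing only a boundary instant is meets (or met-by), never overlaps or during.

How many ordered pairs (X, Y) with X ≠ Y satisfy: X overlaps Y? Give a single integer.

5

Checking all 42 ordered pairs for relation 'overlaps'; matching pairs in alphabetical order:
(blue_phase, cyan_phase): blue_phase overlaps cyan_phase ✓
(blue_phase, violet_phase): blue_phase overlaps violet_phase ✓
(cyan_phase, red_phase): cyan_phase overlaps red_phase ✓
(violet_phase, cyan_phase): violet_phase overlaps cyan_phase ✓
(violet_phase, red_phase): violet_phase overlaps red_phase ✓
Count: 5.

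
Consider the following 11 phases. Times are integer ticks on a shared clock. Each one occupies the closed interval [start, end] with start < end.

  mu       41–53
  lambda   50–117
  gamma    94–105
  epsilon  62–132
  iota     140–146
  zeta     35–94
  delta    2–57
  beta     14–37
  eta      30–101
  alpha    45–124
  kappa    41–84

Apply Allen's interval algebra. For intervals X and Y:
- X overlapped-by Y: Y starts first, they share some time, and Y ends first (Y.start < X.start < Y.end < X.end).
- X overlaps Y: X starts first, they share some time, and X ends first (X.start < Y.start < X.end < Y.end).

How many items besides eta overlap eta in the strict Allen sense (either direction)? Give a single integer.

6

Target eta = [30, 101].
alpha [45, 124] → overlapped-by → counts.
beta [14, 37] → overlaps → counts.
delta [2, 57] → overlaps → counts.
epsilon [62, 132] → overlapped-by → counts.
gamma [94, 105] → overlapped-by → counts.
iota [140, 146] → after → no.
kappa [41, 84] → during → no.
lambda [50, 117] → overlapped-by → counts.
mu [41, 53] → during → no.
zeta [35, 94] → during → no.
Total: 6.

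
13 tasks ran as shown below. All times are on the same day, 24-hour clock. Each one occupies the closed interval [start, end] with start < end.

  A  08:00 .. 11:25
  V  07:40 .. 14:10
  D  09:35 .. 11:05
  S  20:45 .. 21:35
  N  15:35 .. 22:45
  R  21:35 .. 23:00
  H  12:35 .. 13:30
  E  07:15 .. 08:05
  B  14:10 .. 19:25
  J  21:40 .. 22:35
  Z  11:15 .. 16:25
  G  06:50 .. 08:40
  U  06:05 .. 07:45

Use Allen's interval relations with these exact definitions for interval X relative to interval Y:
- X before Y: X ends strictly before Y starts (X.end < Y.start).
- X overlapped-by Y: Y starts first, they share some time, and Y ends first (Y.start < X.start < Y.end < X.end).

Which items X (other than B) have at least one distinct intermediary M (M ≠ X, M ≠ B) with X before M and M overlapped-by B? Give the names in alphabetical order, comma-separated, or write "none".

Target B = [14:10, 19:25].
Intermediaries M with M overlapped-by B: N.
Via N — items with X before N: A, D, E, G, H, U, V.
Union: A, D, E, G, H, U, V.

A, D, E, G, H, U, V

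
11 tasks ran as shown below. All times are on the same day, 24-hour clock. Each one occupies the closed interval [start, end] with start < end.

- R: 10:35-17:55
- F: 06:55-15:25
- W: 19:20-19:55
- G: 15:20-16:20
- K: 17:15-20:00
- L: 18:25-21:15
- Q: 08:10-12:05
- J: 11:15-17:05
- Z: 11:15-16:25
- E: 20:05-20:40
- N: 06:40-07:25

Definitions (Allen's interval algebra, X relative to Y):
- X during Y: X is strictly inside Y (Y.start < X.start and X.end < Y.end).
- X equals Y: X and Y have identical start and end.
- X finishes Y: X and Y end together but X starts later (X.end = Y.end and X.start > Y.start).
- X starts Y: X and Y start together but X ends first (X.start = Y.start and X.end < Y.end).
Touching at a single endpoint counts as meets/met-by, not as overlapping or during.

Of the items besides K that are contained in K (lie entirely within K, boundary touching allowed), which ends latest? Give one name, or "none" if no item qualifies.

W

Target K = [17:15, 20:00].
E [20:05, 20:40] → after → excluded.
F [06:55, 15:25] → before → excluded.
G [15:20, 16:20] → before → excluded.
J [11:15, 17:05] → before → excluded.
L [18:25, 21:15] → overlapped-by → excluded.
N [06:40, 07:25] → before → excluded.
Q [08:10, 12:05] → before → excluded.
R [10:35, 17:55] → overlaps → excluded.
W [19:20, 19:55] → during → candidate.
Z [11:15, 16:25] → before → excluded.
Among candidates, latest end is 19:55 → W.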